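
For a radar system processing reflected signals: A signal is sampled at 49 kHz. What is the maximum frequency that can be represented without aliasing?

The maximum frequency that can be represented without aliasing
is the Nyquist frequency: f_max = f_s / 2 = 49 kHz / 2 = 49/2 kHz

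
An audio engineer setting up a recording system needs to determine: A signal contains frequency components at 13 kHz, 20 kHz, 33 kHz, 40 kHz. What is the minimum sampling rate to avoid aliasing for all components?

The highest frequency component is f_max = 40 kHz.
Nyquist rate = 2 * f_max = 2 * 40 kHz = 80 kHz.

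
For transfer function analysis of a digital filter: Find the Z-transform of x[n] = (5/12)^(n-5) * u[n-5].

Time-shifting property: if X(z) = Z{x[n]}, then Z{x[n-d]} = z^(-d) * X(z)
X(z) = z/(z - 5/12) for x[n] = (5/12)^n * u[n]
Z{x[n-5]} = z^(-5) * z/(z - 5/12) = z^(-4)/(z - 5/12)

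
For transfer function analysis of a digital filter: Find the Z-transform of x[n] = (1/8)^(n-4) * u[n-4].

Time-shifting property: if X(z) = Z{x[n]}, then Z{x[n-d]} = z^(-d) * X(z)
X(z) = z/(z - 1/8) for x[n] = (1/8)^n * u[n]
Z{x[n-4]} = z^(-4) * z/(z - 1/8) = z^(-3)/(z - 1/8)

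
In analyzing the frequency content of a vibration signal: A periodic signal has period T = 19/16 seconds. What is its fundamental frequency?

The fundamental frequency is the reciprocal of the period.
f = 1/T = 1/(19/16) = 16/19 Hz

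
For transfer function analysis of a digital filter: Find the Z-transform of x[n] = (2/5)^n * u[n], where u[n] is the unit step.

The Z-transform of a^n * u[n] is z/(z-a) for |z| > |a|.
Here a = 2/5, so X(z) = z/(z - (2/5)) = 5z/(5z - 2)
ROC: |z| > 2/5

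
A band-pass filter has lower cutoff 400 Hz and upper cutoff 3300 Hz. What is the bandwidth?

Bandwidth = f_high - f_low
= 3300 Hz - 400 Hz = 2900 Hz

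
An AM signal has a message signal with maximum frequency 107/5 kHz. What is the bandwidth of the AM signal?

In AM (double-sideband), the bandwidth is twice the message frequency.
BW = 2 * f_m = 2 * 107/5 kHz = 214/5 kHz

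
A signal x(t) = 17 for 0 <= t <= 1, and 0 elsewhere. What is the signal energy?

Energy = integral of |x(t)|^2 dt over the signal duration
= 17^2 * 1 = 289 * 1 = 289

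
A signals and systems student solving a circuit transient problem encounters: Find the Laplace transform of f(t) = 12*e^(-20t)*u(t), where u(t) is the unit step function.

Standard Laplace transform pair:
e^(-at)*u(t) <-> 1/(s+a)
With a = 20: L{12*e^(-20t)*u(t)} = 12/(s+20), ROC: Re(s) > -20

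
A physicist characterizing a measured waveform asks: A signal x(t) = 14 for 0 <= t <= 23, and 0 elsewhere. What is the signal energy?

Energy = integral of |x(t)|^2 dt over the signal duration
= 14^2 * 23 = 196 * 23 = 4508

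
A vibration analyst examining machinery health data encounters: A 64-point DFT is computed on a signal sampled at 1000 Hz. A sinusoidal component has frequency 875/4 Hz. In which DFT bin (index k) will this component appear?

DFT frequency resolution = f_s/N = 1000/64 = 125/8 Hz
Bin index k = f_signal / resolution = 875/4 / 125/8 = 14
The signal frequency 875/4 Hz falls in DFT bin k = 14.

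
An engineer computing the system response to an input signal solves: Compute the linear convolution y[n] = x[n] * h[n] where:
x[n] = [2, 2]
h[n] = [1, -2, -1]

y[n] = sum_k x[k]*h[n-k]. Output length = len(x) + len(h) - 1 = 2 + 3 - 1 = 4.
y[0] = 2*1 = 2
y[1] = 2*1 + 2*-2 = -2
y[2] = 2*-2 + 2*-1 = -6
y[3] = 2*-1 = -2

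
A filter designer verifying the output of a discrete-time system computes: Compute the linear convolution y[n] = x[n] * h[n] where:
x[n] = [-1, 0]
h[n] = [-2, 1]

y[n] = sum_k x[k]*h[n-k]. Output length = len(x) + len(h) - 1 = 2 + 2 - 1 = 3.
y[0] = -1*-2 = 2
y[1] = 0*-2 + -1*1 = -1
y[2] = 0*1 = 0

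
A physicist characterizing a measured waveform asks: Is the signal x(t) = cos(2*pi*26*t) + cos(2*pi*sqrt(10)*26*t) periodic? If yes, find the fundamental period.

f1 = 26 Hz, f2 = 26*sqrt(10) Hz
Ratio f2/f1 = sqrt(10), which is irrational.
Since the frequency ratio is irrational, no common period exists.
The signal is not periodic.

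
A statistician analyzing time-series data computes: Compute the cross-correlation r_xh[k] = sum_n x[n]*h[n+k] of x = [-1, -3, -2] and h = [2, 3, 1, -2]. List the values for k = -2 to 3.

Both sequences indexed from 0 and zero outside their support.
Lags with overlap: k = -2 to 3.
  r_xh[-2] = x[2]*h[0] = -4
  r_xh[-1] = x[1]*h[0] + x[2]*h[1] = -12
  r_xh[0] = x[0]*h[0] + x[1]*h[1] + x[2]*h[2] = -13
  r_xh[1] = x[0]*h[1] + x[1]*h[2] + x[2]*h[3] = -2
  r_xh[2] = x[0]*h[2] + x[1]*h[3] = 5
  r_xh[3] = x[0]*h[3] = 2
r_xh = [-4, -12, -13, -2, 5, 2] (for k = -2, ..., 3)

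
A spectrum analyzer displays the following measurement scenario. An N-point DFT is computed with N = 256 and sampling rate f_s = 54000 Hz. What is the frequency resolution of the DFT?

DFT frequency resolution = f_s / N
= 54000 / 256 = 3375/16 Hz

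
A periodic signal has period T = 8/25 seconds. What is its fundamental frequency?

The fundamental frequency is the reciprocal of the period.
f = 1/T = 1/(8/25) = 25/8 Hz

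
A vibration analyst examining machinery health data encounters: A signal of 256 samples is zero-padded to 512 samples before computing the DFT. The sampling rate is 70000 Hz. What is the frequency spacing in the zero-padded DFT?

Original DFT: N = 256, resolution = f_s/N = 70000/256 = 4375/16 Hz
Zero-padded DFT: N = 512, resolution = f_s/N = 70000/512 = 4375/32 Hz
Zero-padding interpolates the spectrum (finer frequency grid)
but does NOT improve the true spectral resolution (ability to resolve close frequencies).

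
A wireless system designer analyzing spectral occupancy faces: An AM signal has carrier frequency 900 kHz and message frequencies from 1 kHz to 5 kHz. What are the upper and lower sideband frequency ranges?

Upper sideband (USB) = fc + [fm_low, fm_high] = 900 + [1, 5] = [901, 905] kHz
Lower sideband (LSB) = fc - [fm_high, fm_low] = 900 - [5, 1] = [895, 899] kHz
Total occupied spectrum: 895 kHz to 905 kHz (plus carrier at 900 kHz)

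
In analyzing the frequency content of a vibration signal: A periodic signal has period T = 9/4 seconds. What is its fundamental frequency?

The fundamental frequency is the reciprocal of the period.
f = 1/T = 1/(9/4) = 4/9 Hz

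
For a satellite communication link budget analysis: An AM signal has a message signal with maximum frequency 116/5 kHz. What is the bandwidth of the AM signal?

In AM (double-sideband), the bandwidth is twice the message frequency.
BW = 2 * f_m = 2 * 116/5 kHz = 232/5 kHz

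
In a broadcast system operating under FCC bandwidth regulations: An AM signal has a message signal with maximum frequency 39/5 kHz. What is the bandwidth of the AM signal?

In AM (double-sideband), the bandwidth is twice the message frequency.
BW = 2 * f_m = 2 * 39/5 kHz = 78/5 kHz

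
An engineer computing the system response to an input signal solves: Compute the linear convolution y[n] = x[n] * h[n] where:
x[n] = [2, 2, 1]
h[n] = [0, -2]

y[n] = sum_k x[k]*h[n-k]. Output length = len(x) + len(h) - 1 = 3 + 2 - 1 = 4.
y[0] = 2*0 = 0
y[1] = 2*0 + 2*-2 = -4
y[2] = 1*0 + 2*-2 = -4
y[3] = 1*-2 = -2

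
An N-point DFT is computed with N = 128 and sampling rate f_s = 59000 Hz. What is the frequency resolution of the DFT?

DFT frequency resolution = f_s / N
= 59000 / 128 = 7375/16 Hz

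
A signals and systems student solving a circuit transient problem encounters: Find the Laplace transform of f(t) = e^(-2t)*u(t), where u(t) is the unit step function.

Standard Laplace transform pair:
e^(-at)*u(t) <-> 1/(s+a)
With a = 2: L{e^(-2t)*u(t)} = 1/(s+2), ROC: Re(s) > -2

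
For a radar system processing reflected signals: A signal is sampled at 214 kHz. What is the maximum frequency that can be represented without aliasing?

The maximum frequency that can be represented without aliasing
is the Nyquist frequency: f_max = f_s / 2 = 214 kHz / 2 = 107 kHz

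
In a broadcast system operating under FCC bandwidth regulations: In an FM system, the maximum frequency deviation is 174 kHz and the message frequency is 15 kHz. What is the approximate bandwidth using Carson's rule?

Carson's rule: BW = 2*(delta_f + f_m)
= 2*(174 + 15) kHz = 378 kHz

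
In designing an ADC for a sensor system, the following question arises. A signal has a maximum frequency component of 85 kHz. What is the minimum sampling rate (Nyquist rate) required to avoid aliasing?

By the Nyquist-Shannon sampling theorem,
the minimum sampling rate (Nyquist rate) must be at least 2 * f_max.
Nyquist rate = 2 * 85 kHz = 170 kHz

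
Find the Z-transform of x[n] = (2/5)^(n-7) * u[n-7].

Time-shifting property: if X(z) = Z{x[n]}, then Z{x[n-d]} = z^(-d) * X(z)
X(z) = z/(z - 2/5) for x[n] = (2/5)^n * u[n]
Z{x[n-7]} = z^(-7) * z/(z - 2/5) = z^(-6)/(z - 2/5)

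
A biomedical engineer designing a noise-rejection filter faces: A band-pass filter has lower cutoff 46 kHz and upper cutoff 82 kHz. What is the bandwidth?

Bandwidth = f_high - f_low
= 82 kHz - 46 kHz = 36 kHz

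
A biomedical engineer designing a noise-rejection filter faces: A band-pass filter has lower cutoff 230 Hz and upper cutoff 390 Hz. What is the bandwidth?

Bandwidth = f_high - f_low
= 390 Hz - 230 Hz = 160 Hz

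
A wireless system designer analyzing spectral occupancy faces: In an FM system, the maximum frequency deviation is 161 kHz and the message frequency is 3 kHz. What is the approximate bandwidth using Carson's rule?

Carson's rule: BW = 2*(delta_f + f_m)
= 2*(161 + 3) kHz = 328 kHz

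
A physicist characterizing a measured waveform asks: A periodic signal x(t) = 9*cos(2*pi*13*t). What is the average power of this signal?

Average power of A*cos(wt) is A^2/2.
P = 9^2 / 2 = 81/2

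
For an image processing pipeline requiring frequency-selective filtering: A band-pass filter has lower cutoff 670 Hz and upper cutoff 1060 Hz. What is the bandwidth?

Bandwidth = f_high - f_low
= 1060 Hz - 670 Hz = 390 Hz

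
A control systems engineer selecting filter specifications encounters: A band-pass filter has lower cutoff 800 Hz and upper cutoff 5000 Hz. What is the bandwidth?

Bandwidth = f_high - f_low
= 5000 Hz - 800 Hz = 4200 Hz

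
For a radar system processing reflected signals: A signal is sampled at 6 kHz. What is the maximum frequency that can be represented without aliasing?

The maximum frequency that can be represented without aliasing
is the Nyquist frequency: f_max = f_s / 2 = 6 kHz / 2 = 3 kHz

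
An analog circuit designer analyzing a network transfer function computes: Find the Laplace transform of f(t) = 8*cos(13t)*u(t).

Standard pair: cos(wt)*u(t) <-> s/(s^2+w^2)
With w = 13: L{8*cos(13t)*u(t)} = 8s/(s^2+169)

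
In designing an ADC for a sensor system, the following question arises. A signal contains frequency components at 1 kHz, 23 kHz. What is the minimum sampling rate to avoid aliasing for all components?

The highest frequency component is f_max = 23 kHz.
Nyquist rate = 2 * f_max = 2 * 23 kHz = 46 kHz.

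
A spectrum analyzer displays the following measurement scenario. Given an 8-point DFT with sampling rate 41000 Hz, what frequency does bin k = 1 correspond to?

The frequency of DFT bin k is: f_k = k * f_s / N
f_1 = 1 * 41000 / 8 = 5125 Hz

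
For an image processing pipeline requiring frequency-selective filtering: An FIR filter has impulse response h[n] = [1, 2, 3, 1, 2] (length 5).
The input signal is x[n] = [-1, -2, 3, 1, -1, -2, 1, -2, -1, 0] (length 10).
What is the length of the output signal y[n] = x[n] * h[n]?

For linear convolution, the output length is:
len(y) = len(x) + len(h) - 1 = 10 + 5 - 1 = 14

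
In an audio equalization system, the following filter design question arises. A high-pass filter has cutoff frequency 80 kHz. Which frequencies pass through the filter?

A high-pass filter passes all frequencies above the cutoff frequency 80 kHz and attenuates lower frequencies.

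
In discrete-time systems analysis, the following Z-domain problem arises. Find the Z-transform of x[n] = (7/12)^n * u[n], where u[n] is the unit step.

The Z-transform of a^n * u[n] is z/(z-a) for |z| > |a|.
Here a = 7/12, so X(z) = z/(z - (7/12)) = 12z/(12z - 7)
ROC: |z| > 7/12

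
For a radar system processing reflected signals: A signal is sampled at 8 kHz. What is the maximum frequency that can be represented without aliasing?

The maximum frequency that can be represented without aliasing
is the Nyquist frequency: f_max = f_s / 2 = 8 kHz / 2 = 4 kHz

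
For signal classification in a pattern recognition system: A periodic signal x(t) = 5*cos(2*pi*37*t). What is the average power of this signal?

Average power of A*cos(wt) is A^2/2.
P = 5^2 / 2 = 25/2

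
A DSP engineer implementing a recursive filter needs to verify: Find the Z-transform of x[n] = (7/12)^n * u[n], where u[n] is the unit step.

The Z-transform of a^n * u[n] is z/(z-a) for |z| > |a|.
Here a = 7/12, so X(z) = z/(z - (7/12)) = 12z/(12z - 7)
ROC: |z| > 7/12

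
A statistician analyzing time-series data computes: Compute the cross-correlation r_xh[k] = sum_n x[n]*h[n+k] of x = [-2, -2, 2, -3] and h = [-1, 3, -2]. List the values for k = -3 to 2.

Both sequences indexed from 0 and zero outside their support.
Lags with overlap: k = -3 to 2.
  r_xh[-3] = x[3]*h[0] = 3
  r_xh[-2] = x[2]*h[0] + x[3]*h[1] = -11
  r_xh[-1] = x[1]*h[0] + x[2]*h[1] + x[3]*h[2] = 14
  r_xh[0] = x[0]*h[0] + x[1]*h[1] + x[2]*h[2] = -8
  r_xh[1] = x[0]*h[1] + x[1]*h[2] = -2
  r_xh[2] = x[0]*h[2] = 4
r_xh = [3, -11, 14, -8, -2, 4] (for k = -3, ..., 2)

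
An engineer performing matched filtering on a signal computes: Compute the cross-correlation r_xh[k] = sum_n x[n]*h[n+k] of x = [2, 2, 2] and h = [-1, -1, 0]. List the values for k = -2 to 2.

Both sequences indexed from 0 and zero outside their support.
Lags with overlap: k = -2 to 2.
  r_xh[-2] = x[2]*h[0] = -2
  r_xh[-1] = x[1]*h[0] + x[2]*h[1] = -4
  r_xh[0] = x[0]*h[0] + x[1]*h[1] + x[2]*h[2] = -4
  r_xh[1] = x[0]*h[1] + x[1]*h[2] = -2
  r_xh[2] = x[0]*h[2] = 0
r_xh = [-2, -4, -4, -2, 0] (for k = -2, ..., 2)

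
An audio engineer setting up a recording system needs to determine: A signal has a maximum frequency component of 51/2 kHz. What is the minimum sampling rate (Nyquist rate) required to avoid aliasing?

By the Nyquist-Shannon sampling theorem,
the minimum sampling rate (Nyquist rate) must be at least 2 * f_max.
Nyquist rate = 2 * 51/2 kHz = 51 kHz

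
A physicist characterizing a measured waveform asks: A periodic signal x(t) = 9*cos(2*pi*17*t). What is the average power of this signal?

Average power of A*cos(wt) is A^2/2.
P = 9^2 / 2 = 81/2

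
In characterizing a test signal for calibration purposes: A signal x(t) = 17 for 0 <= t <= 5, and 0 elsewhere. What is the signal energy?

Energy = integral of |x(t)|^2 dt over the signal duration
= 17^2 * 5 = 289 * 5 = 1445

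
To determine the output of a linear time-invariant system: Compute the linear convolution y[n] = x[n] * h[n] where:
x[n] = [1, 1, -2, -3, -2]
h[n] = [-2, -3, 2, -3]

y[n] = sum_k x[k]*h[n-k]. Output length = len(x) + len(h) - 1 = 5 + 4 - 1 = 8.
y[0] = 1*-2 = -2
y[1] = 1*-2 + 1*-3 = -5
y[2] = -2*-2 + 1*-3 + 1*2 = 3
y[3] = -3*-2 + -2*-3 + 1*2 + 1*-3 = 11
y[4] = -2*-2 + -3*-3 + -2*2 + 1*-3 = 6
y[5] = -2*-3 + -3*2 + -2*-3 = 6
y[6] = -2*2 + -3*-3 = 5
y[7] = -2*-3 = 6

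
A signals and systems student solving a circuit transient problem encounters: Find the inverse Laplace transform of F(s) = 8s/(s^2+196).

Standard pair: s/(s^2+w^2) <-> cos(wt)*u(t)
With k=8, w=14: f(t) = 8*cos(14t)*u(t)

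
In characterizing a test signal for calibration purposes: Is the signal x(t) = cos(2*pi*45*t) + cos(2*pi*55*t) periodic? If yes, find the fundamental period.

f1 = 45 Hz, f2 = 55 Hz
Period T1 = 1/45, T2 = 1/55
Ratio T1/T2 = 55/45, which is rational.
The signal is periodic with fundamental period T = 1/GCD(45,55) = 1/5 s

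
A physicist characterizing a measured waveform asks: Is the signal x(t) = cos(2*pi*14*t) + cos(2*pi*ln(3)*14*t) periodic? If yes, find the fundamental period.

f1 = 14 Hz, f2 = 14*ln(3) Hz
Ratio f2/f1 = ln(3), which is irrational.
Since the frequency ratio is irrational, no common period exists.
The signal is not periodic.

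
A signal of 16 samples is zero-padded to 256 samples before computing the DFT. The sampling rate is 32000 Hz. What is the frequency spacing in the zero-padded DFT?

Original DFT: N = 16, resolution = f_s/N = 32000/16 = 2000 Hz
Zero-padded DFT: N = 256, resolution = f_s/N = 32000/256 = 125 Hz
Zero-padding interpolates the spectrum (finer frequency grid)
but does NOT improve the true spectral resolution (ability to resolve close frequencies).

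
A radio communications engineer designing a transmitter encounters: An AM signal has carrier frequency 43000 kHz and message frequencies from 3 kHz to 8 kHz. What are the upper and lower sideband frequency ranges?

Upper sideband (USB) = fc + [fm_low, fm_high] = 43000 + [3, 8] = [43003, 43008] kHz
Lower sideband (LSB) = fc - [fm_high, fm_low] = 43000 - [8, 3] = [42992, 42997] kHz
Total occupied spectrum: 42992 kHz to 43008 kHz (plus carrier at 43000 kHz)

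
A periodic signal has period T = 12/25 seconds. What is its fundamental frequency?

The fundamental frequency is the reciprocal of the period.
f = 1/T = 1/(12/25) = 25/12 Hz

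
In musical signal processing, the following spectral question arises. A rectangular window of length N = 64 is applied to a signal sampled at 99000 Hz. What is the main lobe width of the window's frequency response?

For a rectangular window of length N,
the main lobe width in frequency is 2*f_s/N.
= 2*99000/64 = 12375/4 Hz
This determines the minimum frequency separation for resolving two sinusoids.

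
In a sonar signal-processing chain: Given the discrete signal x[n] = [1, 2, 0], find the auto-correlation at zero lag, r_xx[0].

The auto-correlation at zero lag r_xx[0] equals the signal energy.
r_xx[0] = sum of x[n]^2 = 1^2 + 2^2 + 0^2
= 1 + 4 + 0 = 5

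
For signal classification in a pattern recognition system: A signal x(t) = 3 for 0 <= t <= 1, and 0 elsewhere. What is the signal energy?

Energy = integral of |x(t)|^2 dt over the signal duration
= 3^2 * 1 = 9 * 1 = 9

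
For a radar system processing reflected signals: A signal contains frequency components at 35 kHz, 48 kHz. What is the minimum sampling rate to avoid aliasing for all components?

The highest frequency component is f_max = 48 kHz.
Nyquist rate = 2 * f_max = 2 * 48 kHz = 96 kHz.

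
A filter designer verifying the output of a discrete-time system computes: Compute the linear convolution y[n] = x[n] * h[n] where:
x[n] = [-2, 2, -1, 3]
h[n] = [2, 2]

y[n] = sum_k x[k]*h[n-k]. Output length = len(x) + len(h) - 1 = 4 + 2 - 1 = 5.
y[0] = -2*2 = -4
y[1] = 2*2 + -2*2 = 0
y[2] = -1*2 + 2*2 = 2
y[3] = 3*2 + -1*2 = 4
y[4] = 3*2 = 6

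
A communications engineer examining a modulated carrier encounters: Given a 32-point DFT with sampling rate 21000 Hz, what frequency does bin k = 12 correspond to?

The frequency of DFT bin k is: f_k = k * f_s / N
f_12 = 12 * 21000 / 32 = 7875 Hz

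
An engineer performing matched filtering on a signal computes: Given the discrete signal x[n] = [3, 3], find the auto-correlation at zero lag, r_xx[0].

The auto-correlation at zero lag r_xx[0] equals the signal energy.
r_xx[0] = sum of x[n]^2 = 3^2 + 3^2
= 9 + 9 = 18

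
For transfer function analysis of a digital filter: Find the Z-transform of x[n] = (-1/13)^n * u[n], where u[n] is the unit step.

The Z-transform of a^n * u[n] is z/(z-a) for |z| > |a|.
Here a = -1/13, so X(z) = z/(z - (-1/13)) = 13z/(13z + 1)
ROC: |z| > 1/13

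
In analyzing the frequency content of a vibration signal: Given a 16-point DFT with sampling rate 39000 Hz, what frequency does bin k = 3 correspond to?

The frequency of DFT bin k is: f_k = k * f_s / N
f_3 = 3 * 39000 / 16 = 14625/2 Hz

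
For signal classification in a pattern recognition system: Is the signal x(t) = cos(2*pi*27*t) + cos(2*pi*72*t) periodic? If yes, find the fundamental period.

f1 = 27 Hz, f2 = 72 Hz
Period T1 = 1/27, T2 = 1/72
Ratio T1/T2 = 72/27, which is rational.
The signal is periodic with fundamental period T = 1/GCD(27,72) = 1/9 s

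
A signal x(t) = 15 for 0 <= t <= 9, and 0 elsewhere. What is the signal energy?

Energy = integral of |x(t)|^2 dt over the signal duration
= 15^2 * 9 = 225 * 9 = 2025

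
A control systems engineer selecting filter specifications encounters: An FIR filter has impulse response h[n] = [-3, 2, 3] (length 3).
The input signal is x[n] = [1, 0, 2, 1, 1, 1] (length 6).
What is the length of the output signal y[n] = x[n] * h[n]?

For linear convolution, the output length is:
len(y) = len(x) + len(h) - 1 = 6 + 3 - 1 = 8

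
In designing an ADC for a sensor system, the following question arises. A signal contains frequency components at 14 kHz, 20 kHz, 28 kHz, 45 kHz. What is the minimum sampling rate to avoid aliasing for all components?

The highest frequency component is f_max = 45 kHz.
Nyquist rate = 2 * f_max = 2 * 45 kHz = 90 kHz.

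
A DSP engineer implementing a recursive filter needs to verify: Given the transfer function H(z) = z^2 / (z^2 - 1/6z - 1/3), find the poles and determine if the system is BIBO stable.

Poles are roots of the denominator: z^2 - 1/6z - 1/3 = 0.
Quadratic formula: z = [-(-1/6) +/- sqrt((-1/6)^2 - 4*(-1/3))] / 2
Discriminant = 1/36 + 4/3 = 49/36; sqrt = 7/6.
z = (1/6 +/- 7/6) / 2 => z = 2/3 or z = -1/2.
|p1| = 1/2, |p2| = 2/3.
For BIBO stability, all poles must lie inside the unit circle (|p| < 1).
System is STABLE since both |p| < 1.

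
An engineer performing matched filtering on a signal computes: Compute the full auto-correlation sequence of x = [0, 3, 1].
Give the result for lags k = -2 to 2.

r_xx[k] = sum_m x[m]*x[m+k], indexed from 0, for k = -2 to 2:
  r_xx[-2] = x[2]*x[0] = 0
  r_xx[-1] = x[1]*x[0] + x[2]*x[1] = 3
  r_xx[0] = x[0]*x[0] + x[1]*x[1] + x[2]*x[2] = 10
  r_xx[1] = x[0]*x[1] + x[1]*x[2] = 3
  r_xx[2] = x[0]*x[2] = 0
r_xx = [0, 3, 10, 3, 0]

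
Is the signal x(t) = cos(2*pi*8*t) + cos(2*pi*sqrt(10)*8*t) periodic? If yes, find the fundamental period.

f1 = 8 Hz, f2 = 8*sqrt(10) Hz
Ratio f2/f1 = sqrt(10), which is irrational.
Since the frequency ratio is irrational, no common period exists.
The signal is not periodic.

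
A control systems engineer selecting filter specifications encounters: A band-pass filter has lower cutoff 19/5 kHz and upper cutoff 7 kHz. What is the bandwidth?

Bandwidth = f_high - f_low
= 7 kHz - 19/5 kHz = 16/5 kHz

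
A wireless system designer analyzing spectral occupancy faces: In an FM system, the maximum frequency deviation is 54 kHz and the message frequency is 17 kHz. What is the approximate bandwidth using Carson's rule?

Carson's rule: BW = 2*(delta_f + f_m)
= 2*(54 + 17) kHz = 142 kHz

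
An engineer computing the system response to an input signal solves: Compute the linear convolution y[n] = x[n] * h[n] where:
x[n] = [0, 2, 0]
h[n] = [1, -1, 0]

y[n] = sum_k x[k]*h[n-k]. Output length = len(x) + len(h) - 1 = 3 + 3 - 1 = 5.
y[0] = 0*1 = 0
y[1] = 2*1 + 0*-1 = 2
y[2] = 0*1 + 2*-1 + 0*0 = -2
y[3] = 0*-1 + 2*0 = 0
y[4] = 0*0 = 0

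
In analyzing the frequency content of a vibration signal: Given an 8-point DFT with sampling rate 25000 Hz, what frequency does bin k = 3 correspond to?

The frequency of DFT bin k is: f_k = k * f_s / N
f_3 = 3 * 25000 / 8 = 9375 Hz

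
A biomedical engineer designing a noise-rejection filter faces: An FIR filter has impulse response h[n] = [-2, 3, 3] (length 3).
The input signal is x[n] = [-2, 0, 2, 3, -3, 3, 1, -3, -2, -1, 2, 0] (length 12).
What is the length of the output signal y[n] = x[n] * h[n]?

For linear convolution, the output length is:
len(y) = len(x) + len(h) - 1 = 12 + 3 - 1 = 14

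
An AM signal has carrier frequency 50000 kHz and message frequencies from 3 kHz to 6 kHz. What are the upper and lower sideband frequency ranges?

Upper sideband (USB) = fc + [fm_low, fm_high] = 50000 + [3, 6] = [50003, 50006] kHz
Lower sideband (LSB) = fc - [fm_high, fm_low] = 50000 - [6, 3] = [49994, 49997] kHz
Total occupied spectrum: 49994 kHz to 50006 kHz (plus carrier at 50000 kHz)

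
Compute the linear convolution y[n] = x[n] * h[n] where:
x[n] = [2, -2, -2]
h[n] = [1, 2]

y[n] = sum_k x[k]*h[n-k]. Output length = len(x) + len(h) - 1 = 3 + 2 - 1 = 4.
y[0] = 2*1 = 2
y[1] = -2*1 + 2*2 = 2
y[2] = -2*1 + -2*2 = -6
y[3] = -2*2 = -4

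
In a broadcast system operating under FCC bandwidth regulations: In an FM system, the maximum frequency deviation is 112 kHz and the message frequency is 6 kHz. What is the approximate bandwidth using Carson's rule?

Carson's rule: BW = 2*(delta_f + f_m)
= 2*(112 + 6) kHz = 236 kHz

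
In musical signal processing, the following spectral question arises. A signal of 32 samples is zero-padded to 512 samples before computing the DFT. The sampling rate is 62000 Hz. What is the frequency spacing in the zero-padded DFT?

Original DFT: N = 32, resolution = f_s/N = 62000/32 = 3875/2 Hz
Zero-padded DFT: N = 512, resolution = f_s/N = 62000/512 = 3875/32 Hz
Zero-padding interpolates the spectrum (finer frequency grid)
but does NOT improve the true spectral resolution (ability to resolve close frequencies).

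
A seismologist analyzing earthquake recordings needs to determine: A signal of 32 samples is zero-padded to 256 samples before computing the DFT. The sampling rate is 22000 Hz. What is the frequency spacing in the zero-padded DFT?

Original DFT: N = 32, resolution = f_s/N = 22000/32 = 1375/2 Hz
Zero-padded DFT: N = 256, resolution = f_s/N = 22000/256 = 1375/16 Hz
Zero-padding interpolates the spectrum (finer frequency grid)
but does NOT improve the true spectral resolution (ability to resolve close frequencies).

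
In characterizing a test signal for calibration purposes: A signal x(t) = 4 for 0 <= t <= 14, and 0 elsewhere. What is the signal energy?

Energy = integral of |x(t)|^2 dt over the signal duration
= 4^2 * 14 = 16 * 14 = 224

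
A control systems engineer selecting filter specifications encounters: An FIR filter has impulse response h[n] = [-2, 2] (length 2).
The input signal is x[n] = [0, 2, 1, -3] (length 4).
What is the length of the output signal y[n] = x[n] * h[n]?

For linear convolution, the output length is:
len(y) = len(x) + len(h) - 1 = 4 + 2 - 1 = 5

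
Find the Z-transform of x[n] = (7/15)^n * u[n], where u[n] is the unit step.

The Z-transform of a^n * u[n] is z/(z-a) for |z| > |a|.
Here a = 7/15, so X(z) = z/(z - (7/15)) = 15z/(15z - 7)
ROC: |z| > 7/15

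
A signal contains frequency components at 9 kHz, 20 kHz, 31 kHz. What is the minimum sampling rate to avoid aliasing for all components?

The highest frequency component is f_max = 31 kHz.
Nyquist rate = 2 * f_max = 2 * 31 kHz = 62 kHz.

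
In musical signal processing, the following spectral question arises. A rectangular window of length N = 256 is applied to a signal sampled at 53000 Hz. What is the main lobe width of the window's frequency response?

For a rectangular window of length N,
the main lobe width in frequency is 2*f_s/N.
= 2*53000/256 = 6625/16 Hz
This determines the minimum frequency separation for resolving two sinusoids.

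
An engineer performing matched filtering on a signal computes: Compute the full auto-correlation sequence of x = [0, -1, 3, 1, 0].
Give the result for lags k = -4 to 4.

r_xx[k] = sum_m x[m]*x[m+k], indexed from 0, for k = -4 to 4:
  r_xx[-4] = x[4]*x[0] = 0
  r_xx[-3] = x[3]*x[0] + x[4]*x[1] = 0
  r_xx[-2] = x[2]*x[0] + x[3]*x[1] + x[4]*x[2] = -1
  r_xx[-1] = x[1]*x[0] + x[2]*x[1] + x[3]*x[2] + x[4]*x[3] = 0
  r_xx[0] = x[0]*x[0] + x[1]*x[1] + x[2]*x[2] + x[3]*x[3] + x[4]*x[4] = 11
  r_xx[1] = x[0]*x[1] + x[1]*x[2] + x[2]*x[3] + x[3]*x[4] = 0
  r_xx[2] = x[0]*x[2] + x[1]*x[3] + x[2]*x[4] = -1
  r_xx[3] = x[0]*x[3] + x[1]*x[4] = 0
  r_xx[4] = x[0]*x[4] = 0
r_xx = [0, 0, -1, 0, 11, 0, -1, 0, 0]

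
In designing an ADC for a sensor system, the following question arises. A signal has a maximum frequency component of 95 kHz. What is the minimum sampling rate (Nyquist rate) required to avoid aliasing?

By the Nyquist-Shannon sampling theorem,
the minimum sampling rate (Nyquist rate) must be at least 2 * f_max.
Nyquist rate = 2 * 95 kHz = 190 kHz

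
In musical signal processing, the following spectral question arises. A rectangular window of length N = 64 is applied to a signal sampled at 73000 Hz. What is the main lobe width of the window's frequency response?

For a rectangular window of length N,
the main lobe width in frequency is 2*f_s/N.
= 2*73000/64 = 9125/4 Hz
This determines the minimum frequency separation for resolving two sinusoids.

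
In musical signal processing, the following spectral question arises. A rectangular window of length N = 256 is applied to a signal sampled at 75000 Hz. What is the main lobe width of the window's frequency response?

For a rectangular window of length N,
the main lobe width in frequency is 2*f_s/N.
= 2*75000/256 = 9375/16 Hz
This determines the minimum frequency separation for resolving two sinusoids.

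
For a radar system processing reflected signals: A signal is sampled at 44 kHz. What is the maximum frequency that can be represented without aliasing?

The maximum frequency that can be represented without aliasing
is the Nyquist frequency: f_max = f_s / 2 = 44 kHz / 2 = 22 kHz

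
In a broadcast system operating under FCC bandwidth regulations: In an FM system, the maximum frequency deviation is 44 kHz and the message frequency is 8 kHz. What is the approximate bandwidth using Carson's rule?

Carson's rule: BW = 2*(delta_f + f_m)
= 2*(44 + 8) kHz = 104 kHz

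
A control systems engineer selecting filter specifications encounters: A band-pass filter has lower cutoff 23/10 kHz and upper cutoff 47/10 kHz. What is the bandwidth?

Bandwidth = f_high - f_low
= 47/10 kHz - 23/10 kHz = 12/5 kHz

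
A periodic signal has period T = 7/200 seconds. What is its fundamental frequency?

The fundamental frequency is the reciprocal of the period.
f = 1/T = 1/(7/200) = 200/7 Hz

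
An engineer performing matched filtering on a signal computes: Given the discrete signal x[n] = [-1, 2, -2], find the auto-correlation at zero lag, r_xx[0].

The auto-correlation at zero lag r_xx[0] equals the signal energy.
r_xx[0] = sum of x[n]^2 = (-1)^2 + 2^2 + (-2)^2
= 1 + 4 + 4 = 9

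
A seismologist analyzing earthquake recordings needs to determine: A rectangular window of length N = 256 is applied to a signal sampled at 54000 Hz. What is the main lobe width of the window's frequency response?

For a rectangular window of length N,
the main lobe width in frequency is 2*f_s/N.
= 2*54000/256 = 3375/8 Hz
This determines the minimum frequency separation for resolving two sinusoids.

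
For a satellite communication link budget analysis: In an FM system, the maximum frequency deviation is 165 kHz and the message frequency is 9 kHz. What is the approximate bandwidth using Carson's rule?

Carson's rule: BW = 2*(delta_f + f_m)
= 2*(165 + 9) kHz = 348 kHz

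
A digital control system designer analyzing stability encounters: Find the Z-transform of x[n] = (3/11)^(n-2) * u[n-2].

Time-shifting property: if X(z) = Z{x[n]}, then Z{x[n-d]} = z^(-d) * X(z)
X(z) = z/(z - 3/11) for x[n] = (3/11)^n * u[n]
Z{x[n-2]} = z^(-2) * z/(z - 3/11) = z^(-1)/(z - 3/11)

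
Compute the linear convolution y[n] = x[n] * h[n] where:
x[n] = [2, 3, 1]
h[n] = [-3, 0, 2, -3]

y[n] = sum_k x[k]*h[n-k]. Output length = len(x) + len(h) - 1 = 3 + 4 - 1 = 6.
y[0] = 2*-3 = -6
y[1] = 3*-3 + 2*0 = -9
y[2] = 1*-3 + 3*0 + 2*2 = 1
y[3] = 1*0 + 3*2 + 2*-3 = 0
y[4] = 1*2 + 3*-3 = -7
y[5] = 1*-3 = -3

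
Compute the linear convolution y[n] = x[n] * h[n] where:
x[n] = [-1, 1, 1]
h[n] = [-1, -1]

y[n] = sum_k x[k]*h[n-k]. Output length = len(x) + len(h) - 1 = 3 + 2 - 1 = 4.
y[0] = -1*-1 = 1
y[1] = 1*-1 + -1*-1 = 0
y[2] = 1*-1 + 1*-1 = -2
y[3] = 1*-1 = -1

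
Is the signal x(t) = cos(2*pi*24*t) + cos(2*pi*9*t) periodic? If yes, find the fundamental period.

f1 = 24 Hz, f2 = 9 Hz
Period T1 = 1/24, T2 = 1/9
Ratio T1/T2 = 9/24, which is rational.
The signal is periodic with fundamental period T = 1/GCD(24,9) = 1/3 s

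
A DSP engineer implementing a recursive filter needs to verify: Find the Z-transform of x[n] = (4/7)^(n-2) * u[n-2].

Time-shifting property: if X(z) = Z{x[n]}, then Z{x[n-d]} = z^(-d) * X(z)
X(z) = z/(z - 4/7) for x[n] = (4/7)^n * u[n]
Z{x[n-2]} = z^(-2) * z/(z - 4/7) = z^(-1)/(z - 4/7)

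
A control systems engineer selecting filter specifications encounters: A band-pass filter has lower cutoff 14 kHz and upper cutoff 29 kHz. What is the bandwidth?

Bandwidth = f_high - f_low
= 29 kHz - 14 kHz = 15 kHz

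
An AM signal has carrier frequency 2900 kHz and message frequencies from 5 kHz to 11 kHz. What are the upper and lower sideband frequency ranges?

Upper sideband (USB) = fc + [fm_low, fm_high] = 2900 + [5, 11] = [2905, 2911] kHz
Lower sideband (LSB) = fc - [fm_high, fm_low] = 2900 - [11, 5] = [2889, 2895] kHz
Total occupied spectrum: 2889 kHz to 2911 kHz (plus carrier at 2900 kHz)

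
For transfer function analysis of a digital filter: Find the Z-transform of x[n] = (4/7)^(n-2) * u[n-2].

Time-shifting property: if X(z) = Z{x[n]}, then Z{x[n-d]} = z^(-d) * X(z)
X(z) = z/(z - 4/7) for x[n] = (4/7)^n * u[n]
Z{x[n-2]} = z^(-2) * z/(z - 4/7) = z^(-1)/(z - 4/7)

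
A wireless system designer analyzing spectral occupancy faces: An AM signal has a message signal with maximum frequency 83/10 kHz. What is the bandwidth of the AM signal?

In AM (double-sideband), the bandwidth is twice the message frequency.
BW = 2 * f_m = 2 * 83/10 kHz = 83/5 kHz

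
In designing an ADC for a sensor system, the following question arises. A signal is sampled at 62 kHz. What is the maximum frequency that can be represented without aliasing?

The maximum frequency that can be represented without aliasing
is the Nyquist frequency: f_max = f_s / 2 = 62 kHz / 2 = 31 kHz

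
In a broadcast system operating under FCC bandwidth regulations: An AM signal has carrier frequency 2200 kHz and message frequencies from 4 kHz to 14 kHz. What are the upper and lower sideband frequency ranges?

Upper sideband (USB) = fc + [fm_low, fm_high] = 2200 + [4, 14] = [2204, 2214] kHz
Lower sideband (LSB) = fc - [fm_high, fm_low] = 2200 - [14, 4] = [2186, 2196] kHz
Total occupied spectrum: 2186 kHz to 2214 kHz (plus carrier at 2200 kHz)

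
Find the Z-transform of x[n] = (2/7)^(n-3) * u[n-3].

Time-shifting property: if X(z) = Z{x[n]}, then Z{x[n-d]} = z^(-d) * X(z)
X(z) = z/(z - 2/7) for x[n] = (2/7)^n * u[n]
Z{x[n-3]} = z^(-3) * z/(z - 2/7) = z^(-2)/(z - 2/7)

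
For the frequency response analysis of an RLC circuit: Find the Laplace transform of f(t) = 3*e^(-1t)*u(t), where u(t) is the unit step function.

Standard Laplace transform pair:
e^(-at)*u(t) <-> 1/(s+a)
With a = 1: L{3*e^(-1t)*u(t)} = 3/(s+1), ROC: Re(s) > -1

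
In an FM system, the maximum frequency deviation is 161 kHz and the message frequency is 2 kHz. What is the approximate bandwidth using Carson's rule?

Carson's rule: BW = 2*(delta_f + f_m)
= 2*(161 + 2) kHz = 326 kHz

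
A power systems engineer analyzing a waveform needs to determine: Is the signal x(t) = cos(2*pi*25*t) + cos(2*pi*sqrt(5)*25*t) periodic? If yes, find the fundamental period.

f1 = 25 Hz, f2 = 25*sqrt(5) Hz
Ratio f2/f1 = sqrt(5), which is irrational.
Since the frequency ratio is irrational, no common period exists.
The signal is not periodic.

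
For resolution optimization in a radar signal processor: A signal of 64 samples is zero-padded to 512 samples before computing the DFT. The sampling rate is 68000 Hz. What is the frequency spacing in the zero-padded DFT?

Original DFT: N = 64, resolution = f_s/N = 68000/64 = 2125/2 Hz
Zero-padded DFT: N = 512, resolution = f_s/N = 68000/512 = 2125/16 Hz
Zero-padding interpolates the spectrum (finer frequency grid)
but does NOT improve the true spectral resolution (ability to resolve close frequencies).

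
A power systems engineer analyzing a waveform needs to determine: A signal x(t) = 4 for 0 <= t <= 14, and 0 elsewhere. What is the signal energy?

Energy = integral of |x(t)|^2 dt over the signal duration
= 4^2 * 14 = 16 * 14 = 224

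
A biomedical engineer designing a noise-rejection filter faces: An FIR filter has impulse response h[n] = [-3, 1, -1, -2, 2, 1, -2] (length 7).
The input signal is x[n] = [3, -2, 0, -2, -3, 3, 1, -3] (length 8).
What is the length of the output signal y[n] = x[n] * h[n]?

For linear convolution, the output length is:
len(y) = len(x) + len(h) - 1 = 8 + 7 - 1 = 14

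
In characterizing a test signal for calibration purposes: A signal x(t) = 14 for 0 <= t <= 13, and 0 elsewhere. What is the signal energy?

Energy = integral of |x(t)|^2 dt over the signal duration
= 14^2 * 13 = 196 * 13 = 2548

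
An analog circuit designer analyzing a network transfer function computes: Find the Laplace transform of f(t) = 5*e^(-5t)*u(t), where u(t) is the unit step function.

Standard Laplace transform pair:
e^(-at)*u(t) <-> 1/(s+a)
With a = 5: L{5*e^(-5t)*u(t)} = 5/(s+5), ROC: Re(s) > -5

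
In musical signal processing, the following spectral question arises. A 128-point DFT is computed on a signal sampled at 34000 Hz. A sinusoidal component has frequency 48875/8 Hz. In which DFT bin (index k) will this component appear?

DFT frequency resolution = f_s/N = 34000/128 = 2125/8 Hz
Bin index k = f_signal / resolution = 48875/8 / 2125/8 = 23
The signal frequency 48875/8 Hz falls in DFT bin k = 23.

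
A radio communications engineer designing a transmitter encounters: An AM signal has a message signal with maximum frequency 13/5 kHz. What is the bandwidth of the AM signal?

In AM (double-sideband), the bandwidth is twice the message frequency.
BW = 2 * f_m = 2 * 13/5 kHz = 26/5 kHz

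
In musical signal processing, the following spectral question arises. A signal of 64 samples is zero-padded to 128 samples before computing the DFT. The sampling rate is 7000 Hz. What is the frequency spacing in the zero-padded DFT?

Original DFT: N = 64, resolution = f_s/N = 7000/64 = 875/8 Hz
Zero-padded DFT: N = 128, resolution = f_s/N = 7000/128 = 875/16 Hz
Zero-padding interpolates the spectrum (finer frequency grid)
but does NOT improve the true spectral resolution (ability to resolve close frequencies).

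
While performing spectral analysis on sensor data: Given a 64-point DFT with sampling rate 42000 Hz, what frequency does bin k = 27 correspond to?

The frequency of DFT bin k is: f_k = k * f_s / N
f_27 = 27 * 42000 / 64 = 70875/4 Hz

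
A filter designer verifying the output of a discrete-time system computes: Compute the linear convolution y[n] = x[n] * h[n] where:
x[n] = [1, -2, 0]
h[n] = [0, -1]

y[n] = sum_k x[k]*h[n-k]. Output length = len(x) + len(h) - 1 = 3 + 2 - 1 = 4.
y[0] = 1*0 = 0
y[1] = -2*0 + 1*-1 = -1
y[2] = 0*0 + -2*-1 = 2
y[3] = 0*-1 = 0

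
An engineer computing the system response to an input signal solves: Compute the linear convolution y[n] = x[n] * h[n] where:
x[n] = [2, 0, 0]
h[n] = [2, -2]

y[n] = sum_k x[k]*h[n-k]. Output length = len(x) + len(h) - 1 = 3 + 2 - 1 = 4.
y[0] = 2*2 = 4
y[1] = 0*2 + 2*-2 = -4
y[2] = 0*2 + 0*-2 = 0
y[3] = 0*-2 = 0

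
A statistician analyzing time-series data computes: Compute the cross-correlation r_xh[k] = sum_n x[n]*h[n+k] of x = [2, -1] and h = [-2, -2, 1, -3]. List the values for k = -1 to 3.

Both sequences indexed from 0 and zero outside their support.
Lags with overlap: k = -1 to 3.
  r_xh[-1] = x[1]*h[0] = 2
  r_xh[0] = x[0]*h[0] + x[1]*h[1] = -2
  r_xh[1] = x[0]*h[1] + x[1]*h[2] = -5
  r_xh[2] = x[0]*h[2] + x[1]*h[3] = 5
  r_xh[3] = x[0]*h[3] = -6
r_xh = [2, -2, -5, 5, -6] (for k = -1, ..., 3)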